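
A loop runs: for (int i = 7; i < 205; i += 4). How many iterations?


Loop starts at i = 7, increments by 4, stops when i >= 205.
Number of iterations = ceil((205 - 7) / 4)
= ceil(198 / 4)
= 50


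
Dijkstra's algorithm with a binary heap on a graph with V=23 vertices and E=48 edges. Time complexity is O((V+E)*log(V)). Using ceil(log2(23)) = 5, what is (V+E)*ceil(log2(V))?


Dijkstra with a binary heap: each vertex is extracted once, each edge may relax once.
Each heap operation costs O(log V).
V + E = 23 + 48 = 71
ceil(log2(23)) = 5 (since 2^4 = 16 < 23 <= 32 = 2^5)
Total heap work = (V+E) * ceil(log2(V)) = 71 * 5 = 355


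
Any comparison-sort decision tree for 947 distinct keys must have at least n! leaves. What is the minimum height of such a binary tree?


A binary decision tree of height h has at most 2^h leaves and needs at least n! of them, so h >= ceil(log2(n!)).
947! is far too large to multiply out, so use Stirling's series:
  ln(n!) ~ n ln n - n + (1/2) ln(2 pi n) + 1/(12n)  (error below 1/(360 n^3), negligible here)
  ln(947) = 6.8532991
  n ln n = 947 * 6.8532991 = 6490.0742
  (1/2) ln(2 pi * 947) = (1/2) ln(5950.1765) = 4.3456
  1/(12*947) = 0.0001
  ln(947!) ~ 6490.0742 - 947 + 4.3456 + 0.0001 = 5547.4199
Convert to base 2: log2(947!) = 5547.4199 / ln 2 = 5547.4199 / 0.69314718 = 8003.2352
ceil(8003.2352) = 8004


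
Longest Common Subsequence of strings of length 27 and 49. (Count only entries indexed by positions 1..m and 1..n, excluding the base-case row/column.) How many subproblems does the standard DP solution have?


DP table indexed by positions in both strings.
First string: 27 positions
Second string: 49 positions
Total = 27 * 49 = 1323


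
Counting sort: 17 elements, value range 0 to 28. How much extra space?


n = 17 (output array)
k = 29 (count array for 29 distinct values)
Extra space = 17 + 29 = 46


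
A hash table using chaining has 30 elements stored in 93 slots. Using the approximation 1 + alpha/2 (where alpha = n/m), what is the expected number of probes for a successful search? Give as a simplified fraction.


Load factor alpha = n/m = 30/93
Expected probes = 1 + alpha/2 = 1 + 30/(2*93)
= 1 + 30/186
= 186/186 + 30/186
= 216/186
Simplify: 36/31


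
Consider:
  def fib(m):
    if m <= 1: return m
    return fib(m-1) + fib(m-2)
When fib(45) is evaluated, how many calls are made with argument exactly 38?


Let N(m) = number of times fib(m) is called while evaluating fib(45).
N(45) = 1 (the initial call).
N(44) = 1 (only fib(45) calls it).
For 1 <= m <= 43: fib(m) is called by fib(m+1) and fib(m+2), so
  N(m) = N(m+1) + N(m+2).
fib(0) is called only by fib(2), so N(0) = N(2).
Walk down from m=45:
  N(45)=1, N(44)=1, N(43)=2, N(42)=3, N(41)=5, N(40)=8, N(39)=13, N(38)=21
N(38) = 21


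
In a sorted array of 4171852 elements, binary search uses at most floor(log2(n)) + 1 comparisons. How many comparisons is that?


Halving sequence: 4171852 -> 2085926 -> 1042963 -> 521481 -> 260740 -> 130370 -> 65185 -> 32592 -> 16296 -> 8148 -> 4074 -> 2037 -> 1018 -> 509 -> 254 -> 127 -> 63 -> 31 -> 15 -> 7 -> 3 -> 1
Number of halvings = 21
Max comparisons = 21 + 1 = 22


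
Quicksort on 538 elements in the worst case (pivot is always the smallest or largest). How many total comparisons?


In the worst case, each partition step picks the worst pivot:
  Partition 1: 537 comparisons (n-1 elements to compare)
  Partition 2: 536 comparisons
  Partition 3: 535 comparisons
  Partition 4: 534 comparisons
  Partition 5: 533 comparisons
  ...
  Last partition: 0 comparisons
Total = (n-1) + (n-2) + ... + 1 + 0 = n*(n-1)/2
= 538*537/2 = 144453


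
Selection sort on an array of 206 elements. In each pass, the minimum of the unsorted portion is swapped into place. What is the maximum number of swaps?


Selection sort performs one swap per pass:
  Pass 1: find min in positions 0 to 205, swap with position 0
  Pass 2: find min in positions 1 to 205, swap with position 1
  Pass 3: find min in positions 2 to 205, swap with position 2
  Pass 4: find min in positions 3 to 205, swap with position 3
  Pass 5: find min in positions 4 to 205, swap with position 4
  ... (200 more passes)
Total passes (and swaps) = n - 1 = 206 - 1 = 205


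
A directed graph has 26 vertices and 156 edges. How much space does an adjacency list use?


Adjacency list: one list head per vertex + one entry per edge
Vertex heads: 26
Edge entries: 156
Total = 26 + 156 = 182


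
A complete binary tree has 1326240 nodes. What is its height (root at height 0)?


In a complete binary tree, level k holds nodes 2^k .. 2^(k+1)-1 (1-indexed).
Height = floor(log2(n)) = floor(log2(1326240)) = 20
Check: 2^20 = 1048576 <= 1326240 < 2097152 = 2^21


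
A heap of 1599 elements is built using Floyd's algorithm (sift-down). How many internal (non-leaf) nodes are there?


Leaf nodes occupy roughly half the array.
Sift-down is called for each internal node, starting from the last one.
Internal nodes = floor(n/2) = floor(1599/2) = 799


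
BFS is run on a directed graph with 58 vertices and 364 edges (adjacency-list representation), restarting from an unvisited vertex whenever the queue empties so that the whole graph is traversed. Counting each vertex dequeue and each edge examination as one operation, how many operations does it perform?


A full BFS traversal dequeues each vertex exactly once and examines each directed edge exactly once.
V = 58 (vertex processing cost)
E = 364 (edge examination cost)
Total operations proportional to V + E = 58 + 364 = 422


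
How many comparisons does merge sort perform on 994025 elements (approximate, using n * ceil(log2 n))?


Recursion depth: ceil(log2(994025)) = 20
Each recursion level merges n = 994025 elements
Total = 994025 * 20 = 19880500


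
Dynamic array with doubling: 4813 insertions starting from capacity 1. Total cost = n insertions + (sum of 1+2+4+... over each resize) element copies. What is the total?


n = 4813
Insertion costs: 4813
Resizes copy 1, 2, 4, ... up to the largest power of 2 that is <= n-1 = 4812, i.e. 4096.
Copy costs = 1 + 2 + 4 + 8 + 16 + 32 + 64 + 128 + 256 + 512 + 1024 + 2048 + 4096 = 8191
Total = 4813 + 8191 = 13004


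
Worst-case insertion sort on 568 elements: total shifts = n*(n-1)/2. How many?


Sum of shifts = 1 + 2 + 3 + ... + 567
= 568 * 567 / 2
= 322056 / 2
= 161028


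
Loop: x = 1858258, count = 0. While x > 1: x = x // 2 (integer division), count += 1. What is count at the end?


The variable x halves each step:
x = 1858258 -> 929129 -> 464564 -> 232282 -> 116141 -> 58070 -> 29035 -> 14517 -> 7258 -> 3629 -> 1814 -> 907 -> 453 -> 226 -> 113 -> 56 -> 28 -> 14 -> 7 -> 3 -> 1
Number of halvings = floor(log2(1858258)) = 20


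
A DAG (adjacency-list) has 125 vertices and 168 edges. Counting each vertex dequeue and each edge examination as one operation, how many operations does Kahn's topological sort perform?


V = 125 (vertex processing)
E = 168 (edge processing)
V + E = 125 + 168 = 293


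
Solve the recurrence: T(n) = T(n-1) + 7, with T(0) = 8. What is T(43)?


Unrolling the recurrence:
T(43) = T(42) + 7
       = T(41) + 7 + 7
       = T(40) + 7*3
       ...
       = T(0) + 7*43
       = 8 + 301 = 309


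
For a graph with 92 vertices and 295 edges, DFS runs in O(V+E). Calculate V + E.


A full DFS traversal visits each vertex once and examines each edge once.
V = 92
E = 295
Sum = 92 + 295 = 387


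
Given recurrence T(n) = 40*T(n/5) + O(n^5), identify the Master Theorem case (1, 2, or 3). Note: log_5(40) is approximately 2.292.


Master Theorem parameters: a=40, b=5, c=5
log_b(a) = 2.292
Compare b^c with a: 5^5 = 3125 > 40, so c > log_b(a).
Comparing c=5 vs log_b(a)=2.292:
5 > 2.292 => Case 3
Result: T(n) = O(n^5)
Master Theorem case = 3


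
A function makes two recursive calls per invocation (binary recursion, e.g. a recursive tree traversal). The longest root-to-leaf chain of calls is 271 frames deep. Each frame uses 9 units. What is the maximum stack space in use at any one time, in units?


Binary recursion: the two calls run one after the other, so only one root-to-leaf chain of frames is on the stack at a time.
Maximum depth (longest chain) = 271 frames
Each frame = 9 units
Max stack space = 271 * 9 = 2439


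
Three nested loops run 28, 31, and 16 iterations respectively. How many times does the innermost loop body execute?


Loop 1 (outermost): 28 iterations
Loop 2 (middle): 31 iterations per outer
Loop 3 (innermost): 16 iterations per middle
Total = 28 * 31 * 16 = 13888


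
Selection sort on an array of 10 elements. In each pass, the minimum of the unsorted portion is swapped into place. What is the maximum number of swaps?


Selection sort performs one swap per pass:
  Pass 1: find min in positions 0 to 9, swap with position 0
  Pass 2: find min in positions 1 to 9, swap with position 1
  Pass 3: find min in positions 2 to 9, swap with position 2
  Pass 4: find min in positions 3 to 9, swap with position 3
  Pass 5: find min in positions 4 to 9, swap with position 4
  ... (4 more passes)
Total passes (and swaps) = n - 1 = 10 - 1 = 9


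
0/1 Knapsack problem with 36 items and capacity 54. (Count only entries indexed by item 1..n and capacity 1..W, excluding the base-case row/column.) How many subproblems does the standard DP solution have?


The DP table is indexed by (item, capacity).
Rows: 36 items
Columns: 54 capacity values (1 to W)
Total subproblems = 36 * 54 = 1944


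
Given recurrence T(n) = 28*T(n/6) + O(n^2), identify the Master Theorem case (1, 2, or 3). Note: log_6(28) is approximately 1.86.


Master Theorem parameters: a=28, b=6, c=2
log_b(a) = 1.86
Compare b^c with a: 6^2 = 36 > 28, so c > log_b(a).
Comparing c=2 vs log_b(a)=1.86:
2 > 1.86 => Case 3
Result: T(n) = O(n^2)
Master Theorem case = 3


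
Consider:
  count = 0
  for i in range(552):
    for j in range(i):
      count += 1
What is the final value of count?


For each i, the inner loop runs i times:
  i=0: inner runs 0 times
  i=1: inner runs 1 time
  i=2: inner runs 2 times
  i=3: inner runs 3 times
  i=4: inner runs 4 times
  i=5: inner runs 5 times
  i=6: inner runs 6 times
  i=7: inner runs 7 times
  ...
Total = 0 + 1 + 2 + ... + 551 = 552*(552-1)/2 = 152076


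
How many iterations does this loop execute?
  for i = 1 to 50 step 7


The loop variable i takes values starting at 1 and increments by 7 each iteration.
Sequence: i = 1, 8, 15, 22, 29, 36, 43, 50
The upper bound 50 is inclusive, so the count is floor((last - first) / step) + 1:
floor((50 - 1) / 7) + 1 = floor(49/7) + 1 = 7 + 1 = 8


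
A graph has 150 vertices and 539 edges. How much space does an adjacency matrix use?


Adjacency matrix: V x V grid of entries
Space = V^2 = 150^2 = 150 * 150 = 22500


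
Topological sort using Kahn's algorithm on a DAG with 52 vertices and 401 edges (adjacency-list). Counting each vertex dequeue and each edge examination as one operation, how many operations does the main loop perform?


Kahn's algorithm:
  1. Compute in-degrees: O(V + E)
  2. Process queue: each vertex dequeued once (O(V))
     each edge examined once (O(E))
Total = V + E = 52 + 401 = 453


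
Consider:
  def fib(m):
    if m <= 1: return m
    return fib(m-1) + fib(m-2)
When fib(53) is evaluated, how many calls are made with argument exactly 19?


Let N(m) = number of times fib(m) is called while evaluating fib(53).
N(53) = 1 (the initial call).
N(52) = 1 (only fib(53) calls it).
For 1 <= m <= 51: fib(m) is called by fib(m+1) and fib(m+2), so
  N(m) = N(m+1) + N(m+2).
fib(0) is called only by fib(2), so N(0) = N(2).
Walk down from m=53:
  N(53)=1, N(52)=1, N(51)=2, N(50)=3, N(49)=5, N(48)=8, N(47)=13, N(46)=21, N(45)=34, N(44)=55, N(43)=89, N(42)=144, N(41)=233, N(40)=377, N(39)=610, N(38)=987, N(37)=1597, N(36)=2584, N(35)=4181, N(34)=6765, N(33)=10946, N(32)=17711, N(31)=28657, N(30)=46368, N(29)=75025, N(28)=121393, N(27)=196418, N(26)=317811, N(25)=514229, N(24)=832040, N(23)=1346269, N(22)=2178309, N(21)=3524578, N(20)=5702887, N(19)=9227465
N(19) = 9227465


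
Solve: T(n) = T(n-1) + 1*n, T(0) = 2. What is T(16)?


Expanding the recurrence:
T(16) = T(15) + 1*16
       = T(14) + 1*15 + 1*16
       ...
       = T(0) + 1*(1 + 2 + ... + 16)
       = 2 + 1 * 16*17/2
       = 2 + 1 * 136
       = 2 + 136 = 138


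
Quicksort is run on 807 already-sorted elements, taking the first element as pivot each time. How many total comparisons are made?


Sum of comparisons per partition:
806 + 805 + ... + 1 + 0
= 807 * (807 - 1) / 2
= 807 * 806 / 2
= 325221


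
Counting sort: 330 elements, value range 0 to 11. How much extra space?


n = 330 (output array)
k = 12 (count array for 12 distinct values)
Extra space = 330 + 12 = 342


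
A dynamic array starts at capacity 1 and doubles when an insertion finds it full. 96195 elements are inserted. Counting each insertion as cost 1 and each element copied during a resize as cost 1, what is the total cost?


n = 96195
Insertion costs: 96195
Resizes copy 1, 2, 4, ... up to the largest power of 2 that is <= n-1 = 96194, i.e. 65536.
Copy costs = 1 + 2 + 4 + 8 + 16 + 32 + 64 + 128 + 256 + 512 + 1024 + 2048 + 4096 + 8192 + 16384 + 32768 + 65536 = 131071
Total = 96195 + 131071 = 227266


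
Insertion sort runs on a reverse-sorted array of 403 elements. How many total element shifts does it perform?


Sum of shifts = 1 + 2 + 3 + ... + 402
= 403 * 402 / 2
= 162006 / 2
= 81003


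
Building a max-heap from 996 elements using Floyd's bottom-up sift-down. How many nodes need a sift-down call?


In a heap of 996 elements (0-indexed array):
  Last element index: 995
  Parent of last element: floor((995 - 1) / 2) = 497
  Internal nodes: indices 0 to 497
  Count = floor(996/2) = 498


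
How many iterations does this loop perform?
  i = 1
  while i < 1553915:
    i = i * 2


The loop variable doubles each iteration:
i = 1 -> 2 -> 4 -> 8 -> 16 -> 32 -> 64 -> 128 -> 256 -> 512 -> 1024 -> 2048 -> 4096 -> 8192 -> 16384 -> 32768 -> 65536 -> 131072 -> 262144 -> 524288 -> 1048576 -> 2097152 (stop, 2097152 >= 1553915)
Number of doublings = ceil(log2(1553915)) = 21


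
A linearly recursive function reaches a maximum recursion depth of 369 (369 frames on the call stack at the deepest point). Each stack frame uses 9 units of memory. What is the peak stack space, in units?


Maximum recursion depth = 369 frames
Memory per frame = 9 units
Total stack space = depth * frame_size
= 369 * 9 = 3321


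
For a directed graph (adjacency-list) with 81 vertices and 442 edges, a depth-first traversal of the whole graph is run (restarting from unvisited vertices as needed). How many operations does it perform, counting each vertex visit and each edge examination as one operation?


A full DFS traversal visits each vertex once and examines each edge once.
V = 81
E = 442
Sum = 81 + 442 = 523


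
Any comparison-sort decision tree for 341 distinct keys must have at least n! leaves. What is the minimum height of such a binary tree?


A binary decision tree of height h has at most 2^h leaves and needs at least n! of them, so h >= ceil(log2(n!)).
341! is far too large to multiply out, so use Stirling's series:
  ln(n!) ~ n ln n - n + (1/2) ln(2 pi n) + 1/(12n)  (error below 1/(360 n^3), negligible here)
  ln(341) = 5.8318825
  n ln n = 341 * 5.8318825 = 1988.6719
  (1/2) ln(2 pi * 341) = (1/2) ln(2142.5662) = 3.8349
  1/(12*341) = 0.0002
  ln(341!) ~ 1988.6719 - 341 + 3.8349 + 0.0002 = 1651.5070
Convert to base 2: log2(341!) = 1651.5070 / ln 2 = 1651.5070 / 0.69314718 = 2382.6210
ceil(2382.6210) = 2383


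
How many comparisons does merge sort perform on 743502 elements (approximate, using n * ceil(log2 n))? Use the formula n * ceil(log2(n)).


Recursion depth: ceil(log2(743502)) = 20
Each recursion level merges n = 743502 elements
Total = 743502 * 20 = 14870040


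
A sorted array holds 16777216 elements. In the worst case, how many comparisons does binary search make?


Halving sequence: 16777216 -> 8388608 -> 4194304 -> 2097152 -> 1048576 -> 524288 -> 262144 -> 131072 -> 65536 -> 32768 -> 16384 -> 8192 -> 4096 -> 2048 -> 1024 -> 512 -> 256 -> 128 -> 64 -> 32 -> 16 -> 8 -> 4 -> 2 -> 1
Number of halvings = 24
Max comparisons = 24 + 1 = 25


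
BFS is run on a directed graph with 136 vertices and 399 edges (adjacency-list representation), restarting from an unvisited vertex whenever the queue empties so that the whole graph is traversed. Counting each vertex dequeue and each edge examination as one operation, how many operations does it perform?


A full BFS traversal dequeues each vertex exactly once and examines each directed edge exactly once.
V = 136 (vertex processing cost)
E = 399 (edge examination cost)
Total operations proportional to V + E = 136 + 399 = 535


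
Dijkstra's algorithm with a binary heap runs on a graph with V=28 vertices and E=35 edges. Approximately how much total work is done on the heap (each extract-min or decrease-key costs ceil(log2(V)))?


Dijkstra with a binary heap: each vertex is extracted once, each edge may relax once.
Each heap operation costs O(log V).
V + E = 28 + 35 = 63
ceil(log2(28)) = 5 (since 2^4 = 16 < 28 <= 32 = 2^5)
Total heap work = (V+E) * ceil(log2(V)) = 63 * 5 = 315


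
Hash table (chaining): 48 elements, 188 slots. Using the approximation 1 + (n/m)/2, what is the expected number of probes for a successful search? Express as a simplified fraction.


Computing expected probes:
alpha = 48/188
= 1 + alpha/2
= 1 + 48/(2*188)
= (2*188 + 48) / (2*188)
= 424/376 = 53/47


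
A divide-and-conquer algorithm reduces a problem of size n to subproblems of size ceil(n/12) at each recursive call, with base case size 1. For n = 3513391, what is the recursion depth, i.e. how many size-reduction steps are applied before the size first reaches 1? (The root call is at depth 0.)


Each step divides the size by 12 (rounding up); after k steps the size is ceil(n/12^k), which equals 1 exactly when 12^k >= n.
So the depth is the smallest k with 12^k >= 3513391, i.e. ceil(log_12(3513391)).
12^6 = 2985984 < 3513391 <= 35831808 = 12^7
Recursion depth = 7


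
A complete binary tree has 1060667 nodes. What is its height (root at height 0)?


In a complete binary tree, level k holds nodes 2^k .. 2^(k+1)-1 (1-indexed).
Height = floor(log2(n)) = floor(log2(1060667)) = 20
Check: 2^20 = 1048576 <= 1060667 < 2097152 = 2^21


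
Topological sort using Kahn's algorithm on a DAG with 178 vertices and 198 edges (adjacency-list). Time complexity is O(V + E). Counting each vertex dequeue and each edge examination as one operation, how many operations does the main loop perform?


Kahn's algorithm:
  1. Compute in-degrees: O(V + E)
  2. Process queue: each vertex dequeued once (O(V))
     each edge examined once (O(E))
Total = V + E = 178 + 198 = 376


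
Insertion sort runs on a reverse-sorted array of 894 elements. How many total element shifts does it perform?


Sum of shifts = 1 + 2 + 3 + ... + 893
= 894 * 893 / 2
= 798342 / 2
= 399171


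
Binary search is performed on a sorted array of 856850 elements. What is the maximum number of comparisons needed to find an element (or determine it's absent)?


Binary search halves the search space each comparison:
  Step 1: search space = 856850 -> 428425
  Step 2: search space = 428425 -> 214212
  Step 3: search space = 214212 -> 107106
  Step 4: search space = 107106 -> 53553
  Step 5: search space = 53553 -> 26776
  Step 6: search space = 26776 -> 13388
  Step 7: search space = 13388 -> 6694
  Step 8: search space = 6694 -> 3347
  Step 9: search space = 3347 -> 1673
  Step 10: search space = 1673 -> 836
  Step 11: search space = 836 -> 418
  Step 12: search space = 418 -> 209
  Step 13: search space = 209 -> 104
  Step 14: search space = 104 -> 52
  Step 15: search space = 52 -> 26
  Step 16: search space = 26 -> 13
  Step 17: search space = 13 -> 6
  Step 18: search space = 6 -> 3
  Step 19: search space = 3 -> 1
  Step 20: search space = 1 (final check)
Maximum comparisons = floor(log2(856850)) + 1 = 19 + 1 = 20


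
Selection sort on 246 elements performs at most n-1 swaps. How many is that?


Each of the 245 passes places one element in its final position.
Pass 1: swap minimum into position 0
Pass 2: swap minimum of remaining into position 1
...
Pass 245: last two elements, one swap
Maximum swaps = 246 - 1 = 245


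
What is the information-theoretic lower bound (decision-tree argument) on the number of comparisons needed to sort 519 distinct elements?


A binary decision tree of height h has at most 2^h leaves and needs at least n! of them, so h >= ceil(log2(n!)).
519! is far too large to multiply out, so use Stirling's series:
  ln(n!) ~ n ln n - n + (1/2) ln(2 pi n) + 1/(12n)  (error below 1/(360 n^3), negligible here)
  ln(519) = 6.2519039
  n ln n = 519 * 6.2519039 = 3244.7381
  (1/2) ln(2 pi * 519) = (1/2) ln(3260.9732) = 4.0449
  1/(12*519) = 0.0002
  ln(519!) ~ 3244.7381 - 519 + 4.0449 + 0.0002 = 2729.7832
Convert to base 2: log2(519!) = 2729.7832 / ln 2 = 2729.7832 / 0.69314718 = 3938.2447
ceil(3938.2447) = 3939


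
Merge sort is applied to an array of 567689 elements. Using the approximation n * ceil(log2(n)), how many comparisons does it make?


Merge sort divides the array into halves recursively.
Number of levels = ceil(log2(567689)) = 20
At each level, approximately n = 567689 comparisons are needed for merging.
Total comparisons ~ n * ceil(log2(n)) = 567689 * 20 = 11353780


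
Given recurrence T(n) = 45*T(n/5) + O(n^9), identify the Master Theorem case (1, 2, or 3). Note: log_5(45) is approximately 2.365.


Master Theorem parameters: a=45, b=5, c=9
log_b(a) = 2.365
Compare b^c with a: 5^9 = 1953125 > 45, so c > log_b(a).
Comparing c=9 vs log_b(a)=2.365:
9 > 2.365 => Case 3
Result: T(n) = O(n^9)
Master Theorem case = 3


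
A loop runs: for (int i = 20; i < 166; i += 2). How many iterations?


Loop starts at i = 20, increments by 2, stops when i >= 166.
Number of iterations = ceil((166 - 20) / 2)
= ceil(146 / 2)
= 73


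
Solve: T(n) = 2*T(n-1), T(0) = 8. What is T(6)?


Unrolling:
T(6) = 2*T(5) = 2^2*T(4) = ... = 2^6*T(0)
= 2^6 * 8
= 64 * 8 = 512


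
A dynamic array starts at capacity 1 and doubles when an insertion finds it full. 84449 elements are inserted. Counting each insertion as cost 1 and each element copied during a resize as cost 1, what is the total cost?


n = 84449
Insertion costs: 84449
Resizes copy 1, 2, 4, ... up to the largest power of 2 that is <= n-1 = 84448, i.e. 65536.
Copy costs = 1 + 2 + 4 + 8 + 16 + 32 + 64 + 128 + 256 + 512 + 1024 + 2048 + 4096 + 8192 + 16384 + 32768 + 65536 = 131071
Total = 84449 + 131071 = 215520


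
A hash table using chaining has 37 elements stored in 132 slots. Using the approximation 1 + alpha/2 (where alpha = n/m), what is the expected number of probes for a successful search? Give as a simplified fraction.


Load factor alpha = n/m = 37/132
Expected probes = 1 + alpha/2 = 1 + 37/(2*132)
= 1 + 37/264
= 264/264 + 37/264
= 301/264


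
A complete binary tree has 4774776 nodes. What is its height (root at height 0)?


In a complete binary tree, level k holds nodes 2^k .. 2^(k+1)-1 (1-indexed).
Height = floor(log2(n)) = floor(log2(4774776)) = 22
Check: 2^22 = 4194304 <= 4774776 < 8388608 = 2^23


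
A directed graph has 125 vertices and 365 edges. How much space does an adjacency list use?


Adjacency list: one list head per vertex + one entry per edge
Vertex heads: 125
Edge entries: 365
Total = 125 + 365 = 490


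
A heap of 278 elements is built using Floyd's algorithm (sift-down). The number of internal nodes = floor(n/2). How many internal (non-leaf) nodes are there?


Leaf nodes occupy roughly half the array.
Sift-down is called for each internal node, starting from the last one.
Internal nodes = floor(n/2) = floor(278/2) = 139


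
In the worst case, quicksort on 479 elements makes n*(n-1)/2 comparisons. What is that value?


Sum of comparisons per partition:
478 + 477 + ... + 1 + 0
= 479 * (479 - 1) / 2
= 479 * 478 / 2
= 114481


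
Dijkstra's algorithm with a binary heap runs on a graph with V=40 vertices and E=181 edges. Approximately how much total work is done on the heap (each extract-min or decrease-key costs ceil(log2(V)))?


Dijkstra with a binary heap: each vertex is extracted once, each edge may relax once.
Each heap operation costs O(log V).
V + E = 40 + 181 = 221
ceil(log2(40)) = 6 (since 2^5 = 32 < 40 <= 64 = 2^6)
Total heap work = (V+E) * ceil(log2(V)) = 221 * 6 = 1326


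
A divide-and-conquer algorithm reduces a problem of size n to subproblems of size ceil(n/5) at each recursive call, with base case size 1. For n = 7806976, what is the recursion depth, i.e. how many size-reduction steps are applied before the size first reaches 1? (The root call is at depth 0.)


Each step divides the size by 5 (rounding up); after k steps the size is ceil(n/5^k), which equals 1 exactly when 5^k >= n.
So the depth is the smallest k with 5^k >= 7806976, i.e. ceil(log_5(7806976)).
5^9 = 1953125 < 7806976 <= 9765625 = 5^10
Recursion depth = 10


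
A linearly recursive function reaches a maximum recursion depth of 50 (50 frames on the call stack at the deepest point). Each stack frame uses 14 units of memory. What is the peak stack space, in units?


Maximum recursion depth = 50 frames
Memory per frame = 14 units
Total stack space = depth * frame_size
= 50 * 14 = 700


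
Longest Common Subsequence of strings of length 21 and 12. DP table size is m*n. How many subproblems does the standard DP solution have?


DP table indexed by positions in both strings.
First string: 21 positions
Second string: 12 positions
Total = 21 * 12 = 252


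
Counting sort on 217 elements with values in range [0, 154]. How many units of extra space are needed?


Output array size: 217 (to store sorted result)
Count array size: 155 (one slot per possible value, range 0 to 154)
Total extra space = 217 + 155 = 372


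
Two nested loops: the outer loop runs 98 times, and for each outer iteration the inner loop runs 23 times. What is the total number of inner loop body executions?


Outer loop: 98 iterations
Inner loop: 23 iterations per outer iteration
Total = 98 * 23 = 2254


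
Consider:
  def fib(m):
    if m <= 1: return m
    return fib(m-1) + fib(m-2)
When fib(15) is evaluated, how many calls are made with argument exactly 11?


Let N(m) = number of times fib(m) is called while evaluating fib(15).
N(15) = 1 (the initial call).
N(14) = 1 (only fib(15) calls it).
For 1 <= m <= 13: fib(m) is called by fib(m+1) and fib(m+2), so
  N(m) = N(m+1) + N(m+2).
fib(0) is called only by fib(2), so N(0) = N(2).
Walk down from m=15:
  N(15)=1, N(14)=1, N(13)=2, N(12)=3, N(11)=5
N(11) = 5


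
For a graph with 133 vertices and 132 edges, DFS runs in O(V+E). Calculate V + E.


A full DFS traversal visits each vertex once and examines each edge once.
V = 133
E = 132
Sum = 133 + 132 = 265


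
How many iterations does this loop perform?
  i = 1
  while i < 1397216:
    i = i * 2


The loop variable doubles each iteration:
i = 1 -> 2 -> 4 -> 8 -> 16 -> 32 -> 64 -> 128 -> 256 -> 512 -> 1024 -> 2048 -> 4096 -> 8192 -> 16384 -> 32768 -> 65536 -> 131072 -> 262144 -> 524288 -> 1048576 -> 2097152 (stop, 2097152 >= 1397216)
Number of doublings = ceil(log2(1397216)) = 21


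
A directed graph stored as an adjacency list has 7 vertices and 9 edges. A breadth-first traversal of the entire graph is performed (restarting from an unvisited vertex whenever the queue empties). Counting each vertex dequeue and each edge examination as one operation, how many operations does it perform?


A full BFS traversal dequeues each vertex once and examines each edge once.
Vertex visits: 7
Edge visits: 9
V + E = 7 + 9 = 16


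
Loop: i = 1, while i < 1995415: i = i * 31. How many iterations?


i multiplies by 31 each step:
i = 1 -> 31 -> 961 -> 29791 -> 923521 -> 28629151 (stop)
Iterations = ceil(log_31(1995415)) = 5


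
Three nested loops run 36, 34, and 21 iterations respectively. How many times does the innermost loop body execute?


Loop 1 (outermost): 36 iterations
Loop 2 (middle): 34 iterations per outer
Loop 3 (innermost): 21 iterations per middle
Total = 36 * 34 * 21 = 25704


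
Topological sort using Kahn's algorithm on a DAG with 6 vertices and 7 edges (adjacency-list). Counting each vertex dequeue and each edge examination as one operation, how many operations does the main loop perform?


Kahn's algorithm:
  1. Compute in-degrees: O(V + E)
  2. Process queue: each vertex dequeued once (O(V))
     each edge examined once (O(E))
Total = V + E = 6 + 7 = 13


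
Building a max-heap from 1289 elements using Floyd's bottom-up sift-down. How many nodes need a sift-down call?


In a heap of 1289 elements (0-indexed array):
  Last element index: 1288
  Parent of last element: floor((1288 - 1) / 2) = 643
  Internal nodes: indices 0 to 643
  Count = floor(1289/2) = 644


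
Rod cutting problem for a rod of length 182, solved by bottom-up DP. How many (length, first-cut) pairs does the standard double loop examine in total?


For each subproblem length i = 1..182, the inner loop considers i possible first cuts.
Total = 1 + 2 + ... + 182
= 182*(182+1)/2
= 182*183/2 = 16653


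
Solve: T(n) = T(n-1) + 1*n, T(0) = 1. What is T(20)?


Expanding the recurrence:
T(20) = T(19) + 1*20
       = T(18) + 1*19 + 1*20
       ...
       = T(0) + 1*(1 + 2 + ... + 20)
       = 1 + 1 * 20*21/2
       = 1 + 1 * 210
       = 1 + 210 = 211


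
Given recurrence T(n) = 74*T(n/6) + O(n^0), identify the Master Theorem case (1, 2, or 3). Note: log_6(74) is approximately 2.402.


Master Theorem parameters: a=74, b=6, c=0
log_b(a) = 2.402
Compare b^c with a: 6^0 = 1 < 74, so c < log_b(a).
Comparing c=0 vs log_b(a)=2.402:
0 < 2.402 => Case 1
Result: T(n) = O(n^(log_6 74)) ~ O(n^2.402)
Master Theorem case = 1


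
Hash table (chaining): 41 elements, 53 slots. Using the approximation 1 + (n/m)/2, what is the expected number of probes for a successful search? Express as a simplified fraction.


Computing expected probes:
alpha = 41/53
= 1 + alpha/2
= 1 + 41/(2*53)
= (2*53 + 41) / (2*53)
= 147/106


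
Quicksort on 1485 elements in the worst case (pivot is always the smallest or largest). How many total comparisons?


In the worst case, each partition step picks the worst pivot:
  Partition 1: 1484 comparisons (n-1 elements to compare)
  Partition 2: 1483 comparisons
  Partition 3: 1482 comparisons
  Partition 4: 1481 comparisons
  Partition 5: 1480 comparisons
  ...
  Last partition: 0 comparisons
Total = (n-1) + (n-2) + ... + 1 + 0 = n*(n-1)/2
= 1485*1484/2 = 1101870


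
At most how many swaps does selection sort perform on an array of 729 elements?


Each of the 728 passes places one element in its final position.
Pass 1: swap minimum into position 0
Pass 2: swap minimum of remaining into position 1
...
Pass 728: last two elements, one swap
Maximum swaps = 729 - 1 = 728


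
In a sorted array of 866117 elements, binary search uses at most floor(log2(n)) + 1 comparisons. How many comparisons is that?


Halving sequence: 866117 -> 433058 -> 216529 -> 108264 -> 54132 -> 27066 -> 13533 -> 6766 -> 3383 -> 1691 -> 845 -> 422 -> 211 -> 105 -> 52 -> 26 -> 13 -> 6 -> 3 -> 1
Number of halvings = 19
Max comparisons = 19 + 1 = 20


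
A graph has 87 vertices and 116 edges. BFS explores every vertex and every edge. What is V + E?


A full BFS traversal dequeues each vertex once and examines each edge once.
Vertex visits: 87
Edge visits: 116
V + E = 87 + 116 = 203


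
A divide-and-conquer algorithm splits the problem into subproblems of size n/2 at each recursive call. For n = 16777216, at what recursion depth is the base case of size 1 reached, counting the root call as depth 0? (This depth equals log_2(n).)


At each depth, the problem size is divided by 2:
  Depth 0: problem size = 16777216
  Depth 1: problem size = 8388608
  Depth 2: problem size = 4194304
  Depth 3: problem size = 2097152
  Depth 4: problem size = 1048576
  Depth 5: problem size = 524288
  Depth 6: problem size = 262144
  Depth 7: problem size = 131072
  Depth 8: problem size = 65536
  Depth 9: problem size = 32768
  Depth 10: problem size = 16384
  Depth 11: problem size = 8192
  Depth 12: problem size = 4096
  Depth 13: problem size = 2048
  Depth 14: problem size = 1024
  Depth 15: problem size = 512
  Depth 16: problem size = 256
  Depth 17: problem size = 128
  Depth 18: problem size = 64
  Depth 19: problem size = 32
  Depth 20: problem size = 16
  Depth 21: problem size = 8
  Depth 22: problem size = 4
  Depth 23: problem size = 2
  Depth 24: problem size = 1 (base case)
The base case is reached at depth log_2(16777216) = 24 (the tree has 25 levels counting depth 0, but the depth asked for is 24).
Recursion depth = 24


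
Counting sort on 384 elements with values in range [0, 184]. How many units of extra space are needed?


Output array size: 384 (to store sorted result)
Count array size: 185 (one slot per possible value, range 0 to 184)
Total extra space = 384 + 185 = 569


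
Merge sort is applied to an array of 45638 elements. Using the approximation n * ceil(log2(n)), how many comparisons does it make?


Merge sort divides the array into halves recursively.
Number of levels = ceil(log2(45638)) = 16
At each level, approximately n = 45638 comparisons are needed for merging.
Total comparisons ~ n * ceil(log2(n)) = 45638 * 16 = 730208


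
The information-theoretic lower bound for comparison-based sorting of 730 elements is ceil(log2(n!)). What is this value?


A binary decision tree of height h has at most 2^h leaves and needs at least n! of them, so h >= ceil(log2(n!)).
730! is far too large to multiply out, so use Stirling's series:
  ln(n!) ~ n ln n - n + (1/2) ln(2 pi n) + 1/(12n)  (error below 1/(360 n^3), negligible here)
  ln(730) = 6.5930445
  n ln n = 730 * 6.5930445 = 4812.9225
  (1/2) ln(2 pi * 730) = (1/2) ln(4586.7253) = 4.2155
  1/(12*730) = 0.0001
  ln(730!) ~ 4812.9225 - 730 + 4.2155 + 0.0001 = 4087.1381
Convert to base 2: log2(730!) = 4087.1381 / ln 2 = 4087.1381 / 0.69314718 = 5896.4939
ceil(5896.4939) = 5897


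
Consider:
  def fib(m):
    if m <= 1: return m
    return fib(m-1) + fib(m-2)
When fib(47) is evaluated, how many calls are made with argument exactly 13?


Let N(m) = number of times fib(m) is called while evaluating fib(47).
N(47) = 1 (the initial call).
N(46) = 1 (only fib(47) calls it).
For 1 <= m <= 45: fib(m) is called by fib(m+1) and fib(m+2), so
  N(m) = N(m+1) + N(m+2).
fib(0) is called only by fib(2), so N(0) = N(2).
Walk down from m=47:
  N(47)=1, N(46)=1, N(45)=2, N(44)=3, N(43)=5, N(42)=8, N(41)=13, N(40)=21, N(39)=34, N(38)=55, N(37)=89, N(36)=144, N(35)=233, N(34)=377, N(33)=610, N(32)=987, N(31)=1597, N(30)=2584, N(29)=4181, N(28)=6765, N(27)=10946, N(26)=17711, N(25)=28657, N(24)=46368, N(23)=75025, N(22)=121393, N(21)=196418, N(20)=317811, N(19)=514229, N(18)=832040, N(17)=1346269, N(16)=2178309, N(15)=3524578, N(14)=5702887, N(13)=9227465
N(13) = 9227465


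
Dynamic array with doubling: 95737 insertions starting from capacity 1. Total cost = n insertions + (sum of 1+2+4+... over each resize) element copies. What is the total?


n = 95737
Insertion costs: 95737
Resizes copy 1, 2, 4, ... up to the largest power of 2 that is <= n-1 = 95736, i.e. 65536.
Copy costs = 1 + 2 + 4 + 8 + 16 + 32 + 64 + 128 + 256 + 512 + 1024 + 2048 + 4096 + 8192 + 16384 + 32768 + 65536 = 131071
Total = 95737 + 131071 = 226808


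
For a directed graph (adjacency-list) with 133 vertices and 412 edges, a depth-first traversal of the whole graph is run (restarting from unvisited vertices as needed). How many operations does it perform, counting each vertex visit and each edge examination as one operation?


A full DFS traversal visits each vertex once and examines each edge once.
V = 133
E = 412
Sum = 133 + 412 = 545


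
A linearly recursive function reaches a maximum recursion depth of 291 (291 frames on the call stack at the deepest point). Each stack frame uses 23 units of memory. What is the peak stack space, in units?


Maximum recursion depth = 291 frames
Memory per frame = 23 units
Total stack space = depth * frame_size
= 291 * 23 = 6693


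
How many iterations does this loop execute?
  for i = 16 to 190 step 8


The loop variable i takes values starting at 16 and increments by 8 each iteration.
Sequence: i = 16, 24, 32, 40, 48, 56, 64, 72, 80, ...
The upper bound 190 is inclusive, so the count is floor((last - first) / step) + 1:
floor((190 - 16) / 8) + 1 = floor(174/8) + 1 = 21 + 1 = 22


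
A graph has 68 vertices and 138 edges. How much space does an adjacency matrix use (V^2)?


Adjacency matrix: V x V grid of entries
Space = V^2 = 68^2 = 68 * 68 = 4624


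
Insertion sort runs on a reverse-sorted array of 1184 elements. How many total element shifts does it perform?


Sum of shifts = 1 + 2 + 3 + ... + 1183
= 1184 * 1183 / 2
= 1400672 / 2
= 700336


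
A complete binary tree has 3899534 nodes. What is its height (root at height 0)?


In a complete binary tree, level k holds nodes 2^k .. 2^(k+1)-1 (1-indexed).
Height = floor(log2(n)) = floor(log2(3899534)) = 21
Check: 2^21 = 2097152 <= 3899534 < 4194304 = 2^22


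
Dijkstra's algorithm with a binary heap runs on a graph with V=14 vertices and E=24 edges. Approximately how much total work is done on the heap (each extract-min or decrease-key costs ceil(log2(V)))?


Dijkstra with a binary heap: each vertex is extracted once, each edge may relax once.
Each heap operation costs O(log V).
V + E = 14 + 24 = 38
ceil(log2(14)) = 4 (since 2^3 = 8 < 14 <= 16 = 2^4)
Total heap work = (V+E) * ceil(log2(V)) = 38 * 4 = 152


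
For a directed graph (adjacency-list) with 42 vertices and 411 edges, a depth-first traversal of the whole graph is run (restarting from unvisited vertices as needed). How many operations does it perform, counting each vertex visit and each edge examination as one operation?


A full DFS traversal visits each vertex once and examines each edge once.
V = 42
E = 411
Sum = 42 + 411 = 453


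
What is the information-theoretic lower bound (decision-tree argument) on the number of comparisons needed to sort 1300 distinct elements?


A binary decision tree of height h has at most 2^h leaves and needs at least n! of them, so h >= ceil(log2(n!)).
1300! is far too large to multiply out, so use Stirling's series:
  ln(n!) ~ n ln n - n + (1/2) ln(2 pi n) + 1/(12n)  (error below 1/(360 n^3), negligible here)
  ln(1300) = 7.1701195
  n ln n = 1300 * 7.1701195 = 9321.1554
  (1/2) ln(2 pi * 1300) = (1/2) ln(8168.1409) = 4.5040
  1/(12*1300) = 0.0001
  ln(1300!) ~ 9321.1554 - 1300 + 4.5040 + 0.0001 = 8025.6595
Convert to base 2: log2(1300!) = 8025.6595 / ln 2 = 8025.6595 / 0.69314718 = 11578.5792
ceil(11578.5792) = 11579


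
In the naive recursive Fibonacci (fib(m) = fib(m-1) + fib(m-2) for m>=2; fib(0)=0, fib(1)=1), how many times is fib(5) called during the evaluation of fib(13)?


Let N(m) = number of times fib(m) is called while evaluating fib(13).
N(13) = 1 (the initial call).
N(12) = 1 (only fib(13) calls it).
For 1 <= m <= 11: fib(m) is called by fib(m+1) and fib(m+2), so
  N(m) = N(m+1) + N(m+2).
fib(0) is called only by fib(2), so N(0) = N(2).
Walk down from m=13:
  N(13)=1, N(12)=1, N(11)=2, N(10)=3, N(9)=5, N(8)=8, N(7)=13, N(6)=21, N(5)=34
N(5) = 34


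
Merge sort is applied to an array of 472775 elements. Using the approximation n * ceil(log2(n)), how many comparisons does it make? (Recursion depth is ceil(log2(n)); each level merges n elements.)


Merge sort divides the array into halves recursively.
Number of levels = ceil(log2(472775)) = 19
At each level, approximately n = 472775 comparisons are needed for merging.
Total comparisons ~ n * ceil(log2(n)) = 472775 * 19 = 8982725
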